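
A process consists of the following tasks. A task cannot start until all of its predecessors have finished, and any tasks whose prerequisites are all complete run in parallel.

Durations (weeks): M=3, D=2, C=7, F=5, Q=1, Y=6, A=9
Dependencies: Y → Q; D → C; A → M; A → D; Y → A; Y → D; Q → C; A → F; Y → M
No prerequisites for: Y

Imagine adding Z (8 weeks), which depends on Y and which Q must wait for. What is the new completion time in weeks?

Originally the project takes 24 weeks.
With Z inserted, Q now waits for max(Y, Z).
New critical path: Y→A→D→C = 6+9+2+7 = 24 ⇒ 24 weeks.

24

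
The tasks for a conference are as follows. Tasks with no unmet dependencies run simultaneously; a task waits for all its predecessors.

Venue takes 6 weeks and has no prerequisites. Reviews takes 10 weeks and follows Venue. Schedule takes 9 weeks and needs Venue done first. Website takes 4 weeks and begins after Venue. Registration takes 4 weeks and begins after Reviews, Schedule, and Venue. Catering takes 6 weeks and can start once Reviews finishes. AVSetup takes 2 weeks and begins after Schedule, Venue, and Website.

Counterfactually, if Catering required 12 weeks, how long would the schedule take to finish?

Critical path before the change: Venue→Reviews→Catering = 6+10+6 = 22 giving 22 weeks.
Since Catering is critical, the +6 change carries straight to that chain (now 28 weeks).
No other chain overtakes it, so the finish is 28 weeks.

28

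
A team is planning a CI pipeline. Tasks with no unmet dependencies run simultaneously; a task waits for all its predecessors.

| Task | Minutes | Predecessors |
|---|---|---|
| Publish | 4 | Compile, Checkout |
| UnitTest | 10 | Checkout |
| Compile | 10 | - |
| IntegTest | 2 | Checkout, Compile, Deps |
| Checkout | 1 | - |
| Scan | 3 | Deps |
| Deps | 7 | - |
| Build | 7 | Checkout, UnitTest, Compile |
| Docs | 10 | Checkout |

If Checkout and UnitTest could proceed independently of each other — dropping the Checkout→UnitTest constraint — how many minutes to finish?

17

With the dependency in place, Checkout→UnitTest→Build = 1+10+7 = 18 sets the finish at 18 minutes.
Without Checkout→UnitTest, UnitTest's earliest start moves from 1 to 0.
The longest chain is now Compile→Build = 10+7 = 17, so the schedule takes 17 minutes.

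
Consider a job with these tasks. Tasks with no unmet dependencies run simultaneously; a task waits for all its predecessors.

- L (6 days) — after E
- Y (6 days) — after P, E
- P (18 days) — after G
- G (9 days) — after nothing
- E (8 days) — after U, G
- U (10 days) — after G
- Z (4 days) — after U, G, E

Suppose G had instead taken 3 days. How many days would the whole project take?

27

Actual critical path: G→U→E→L = 9+10+8+6 = 33 ⇒ 33 days.
Since G is critical, the -6 change carries straight to that chain (now 27 days).
That remains the longest chain; total 27 days.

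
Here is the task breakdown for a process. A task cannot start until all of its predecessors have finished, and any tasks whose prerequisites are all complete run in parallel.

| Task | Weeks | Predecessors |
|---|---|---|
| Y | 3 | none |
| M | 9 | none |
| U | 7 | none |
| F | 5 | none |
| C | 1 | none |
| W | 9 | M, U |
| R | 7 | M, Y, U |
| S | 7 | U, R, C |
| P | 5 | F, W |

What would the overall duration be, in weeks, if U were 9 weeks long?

The binding path is M→W→P = 9+9+5 = 23; finish at 23 weeks.
U is off the critical path — its longest chain is 21 weeks, giving 2 of slack.
The critical path is still M→W→P; finish is now 23 weeks.

23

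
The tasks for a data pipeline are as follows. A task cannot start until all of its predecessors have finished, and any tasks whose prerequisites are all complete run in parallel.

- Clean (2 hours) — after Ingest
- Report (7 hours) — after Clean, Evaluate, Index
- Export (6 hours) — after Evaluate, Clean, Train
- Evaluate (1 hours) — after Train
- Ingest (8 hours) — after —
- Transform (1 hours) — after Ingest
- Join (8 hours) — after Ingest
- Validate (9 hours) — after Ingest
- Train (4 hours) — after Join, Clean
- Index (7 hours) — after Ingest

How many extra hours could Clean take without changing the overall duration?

The longest chain is Ingest→Join→Train→Evaluate→Report = 8+8+4+1+7 = 28; overall finish 28 hours.
Clean finishes as early as 10 and must finish by 16.
So Clean can slip 16 − 10 = 6 hours.

6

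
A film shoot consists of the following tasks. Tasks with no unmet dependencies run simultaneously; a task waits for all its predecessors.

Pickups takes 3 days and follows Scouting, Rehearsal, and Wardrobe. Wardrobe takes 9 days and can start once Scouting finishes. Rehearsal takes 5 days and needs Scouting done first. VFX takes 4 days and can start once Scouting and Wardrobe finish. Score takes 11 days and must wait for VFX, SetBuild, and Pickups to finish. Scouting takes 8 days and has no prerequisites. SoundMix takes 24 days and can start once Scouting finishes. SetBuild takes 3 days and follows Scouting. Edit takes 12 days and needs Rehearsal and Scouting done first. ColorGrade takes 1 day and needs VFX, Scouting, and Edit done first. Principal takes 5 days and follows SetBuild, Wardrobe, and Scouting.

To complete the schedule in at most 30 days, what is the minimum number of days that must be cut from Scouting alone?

2

Current finish: 32 days; target: 30.
Scouting is on every critical path, so each day cut from Scouting cuts the finish by one (this holds down to a finish of 25).
Need 32 − 30 = 2 days off Scouting → Scouting becomes 6 days, finish becomes 30.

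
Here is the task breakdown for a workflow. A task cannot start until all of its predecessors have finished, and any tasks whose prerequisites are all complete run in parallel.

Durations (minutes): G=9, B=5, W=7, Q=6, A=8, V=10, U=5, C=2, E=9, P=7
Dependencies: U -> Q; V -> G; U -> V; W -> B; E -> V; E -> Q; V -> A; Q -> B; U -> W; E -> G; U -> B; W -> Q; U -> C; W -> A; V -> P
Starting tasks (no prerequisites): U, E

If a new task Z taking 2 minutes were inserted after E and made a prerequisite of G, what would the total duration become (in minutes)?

Originally the project takes 28 minutes.
With Z inserted, G now waits for max(V, E, Z).
New critical path: E→V→G = 9+10+9 = 28 ⇒ 28 minutes.

28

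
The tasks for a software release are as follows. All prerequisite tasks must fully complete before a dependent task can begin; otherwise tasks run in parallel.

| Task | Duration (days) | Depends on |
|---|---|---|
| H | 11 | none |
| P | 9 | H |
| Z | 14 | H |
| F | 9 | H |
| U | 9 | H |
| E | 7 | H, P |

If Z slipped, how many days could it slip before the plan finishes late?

The longest chain is H→P→E = 11+9+7 = 27; overall finish 27 days.
The longest chain containing Z totals 25 days.
So Z can slip 27 − 25 = 2 days.

2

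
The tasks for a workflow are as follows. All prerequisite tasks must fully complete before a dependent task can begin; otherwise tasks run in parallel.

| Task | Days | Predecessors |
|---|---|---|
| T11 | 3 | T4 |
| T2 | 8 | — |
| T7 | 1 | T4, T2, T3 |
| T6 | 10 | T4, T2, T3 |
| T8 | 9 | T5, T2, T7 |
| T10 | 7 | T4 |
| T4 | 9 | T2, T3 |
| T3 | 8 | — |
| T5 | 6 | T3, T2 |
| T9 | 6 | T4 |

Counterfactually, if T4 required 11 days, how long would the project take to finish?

Critical path before the change: T2→T4→T6 = 8+9+10 = 27 giving 27 days.
T4 lies on that path, so at 11 days the path becomes 29 days.
That remains the longest chain; total 29 days.

29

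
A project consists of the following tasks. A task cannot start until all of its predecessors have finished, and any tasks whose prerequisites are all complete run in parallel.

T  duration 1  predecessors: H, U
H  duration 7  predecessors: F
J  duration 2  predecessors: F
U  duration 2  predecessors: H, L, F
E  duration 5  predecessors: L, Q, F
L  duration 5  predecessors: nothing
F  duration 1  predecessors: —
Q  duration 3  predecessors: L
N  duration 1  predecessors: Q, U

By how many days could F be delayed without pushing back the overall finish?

2

L→Q→E = 5+3+5 = 13 sets the makespan at 13 days.
The longest chain containing F totals 11 days.
Float = 13 − 11 = 2.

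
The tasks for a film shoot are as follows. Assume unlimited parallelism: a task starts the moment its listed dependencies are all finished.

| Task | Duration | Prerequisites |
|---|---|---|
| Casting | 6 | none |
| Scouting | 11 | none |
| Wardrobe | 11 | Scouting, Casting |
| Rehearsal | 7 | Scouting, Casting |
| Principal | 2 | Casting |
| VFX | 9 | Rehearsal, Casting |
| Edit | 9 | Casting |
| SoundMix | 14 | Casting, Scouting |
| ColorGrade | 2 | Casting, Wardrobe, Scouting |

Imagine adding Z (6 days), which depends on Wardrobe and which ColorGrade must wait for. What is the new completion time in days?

Originally the plan takes 27 days.
With Z inserted, ColorGrade now waits for max(Casting, Wardrobe, Scouting, Z).
New critical path: Scouting→Wardrobe→Z→ColorGrade = 11+11+6+2 = 30 ⇒ 30 days.

30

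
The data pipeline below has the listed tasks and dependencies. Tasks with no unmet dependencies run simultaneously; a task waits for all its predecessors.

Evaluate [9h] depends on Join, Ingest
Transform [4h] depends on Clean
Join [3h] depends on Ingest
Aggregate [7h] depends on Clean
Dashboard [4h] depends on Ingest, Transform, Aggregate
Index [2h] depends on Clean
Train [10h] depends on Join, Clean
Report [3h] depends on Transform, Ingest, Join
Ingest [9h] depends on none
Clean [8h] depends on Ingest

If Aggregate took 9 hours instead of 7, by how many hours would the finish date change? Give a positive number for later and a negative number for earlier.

Critical path before the change: Ingest→Clean→Aggregate→Dashboard = 9+8+7+4 = 28 giving 28 hours.
Since Aggregate is critical, the +2 change carries straight to that chain (now 30 hours).
That remains the longest chain; total 30 hours.
Change in finish: 30 − 28 = +2 hours.

2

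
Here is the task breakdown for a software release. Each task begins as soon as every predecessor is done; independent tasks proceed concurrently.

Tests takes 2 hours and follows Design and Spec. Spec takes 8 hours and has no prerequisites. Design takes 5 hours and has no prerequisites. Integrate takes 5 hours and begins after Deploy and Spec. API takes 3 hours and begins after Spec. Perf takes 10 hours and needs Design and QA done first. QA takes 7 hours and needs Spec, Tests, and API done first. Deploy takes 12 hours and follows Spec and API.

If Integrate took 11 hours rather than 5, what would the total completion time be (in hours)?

Actual critical path: Spec→API→Deploy→Integrate = 8+3+12+5 = 28 ⇒ 28 hours.
Integrate is on the critical path; changing it to 11 makes that path 34 hours.
The critical path is still Spec→API→Deploy→Integrate; finish is now 34 hours.

34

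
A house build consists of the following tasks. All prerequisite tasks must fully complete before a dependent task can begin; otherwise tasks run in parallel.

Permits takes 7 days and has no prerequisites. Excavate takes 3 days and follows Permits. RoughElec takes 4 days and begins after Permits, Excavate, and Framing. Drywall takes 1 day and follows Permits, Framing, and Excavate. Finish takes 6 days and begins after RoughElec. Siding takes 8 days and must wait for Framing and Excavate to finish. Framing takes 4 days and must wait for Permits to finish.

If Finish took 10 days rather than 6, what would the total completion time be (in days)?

Critical path before the change: Permits→Framing→RoughElec→Finish = 7+4+4+6 = 21 giving 21 days.
Finish is on the critical path; changing it to 10 makes that path 25 days.
That remains the longest chain; total 25 days.

25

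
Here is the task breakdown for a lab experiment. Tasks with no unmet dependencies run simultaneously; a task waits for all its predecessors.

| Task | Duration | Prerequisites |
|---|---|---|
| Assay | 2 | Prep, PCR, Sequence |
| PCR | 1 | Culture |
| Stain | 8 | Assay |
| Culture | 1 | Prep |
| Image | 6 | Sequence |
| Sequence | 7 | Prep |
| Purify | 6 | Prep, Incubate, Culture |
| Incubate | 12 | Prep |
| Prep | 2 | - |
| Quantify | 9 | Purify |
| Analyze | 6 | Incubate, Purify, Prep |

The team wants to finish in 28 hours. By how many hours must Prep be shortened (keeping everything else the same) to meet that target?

Current finish: 29 hours; target: 28.
Prep is on every critical path, so each hour cut from Prep cuts the finish by one (this holds down to a finish of 28).
Need 29 − 28 = 1 hour off Prep → Prep becomes 1 hour, finish becomes 28.

1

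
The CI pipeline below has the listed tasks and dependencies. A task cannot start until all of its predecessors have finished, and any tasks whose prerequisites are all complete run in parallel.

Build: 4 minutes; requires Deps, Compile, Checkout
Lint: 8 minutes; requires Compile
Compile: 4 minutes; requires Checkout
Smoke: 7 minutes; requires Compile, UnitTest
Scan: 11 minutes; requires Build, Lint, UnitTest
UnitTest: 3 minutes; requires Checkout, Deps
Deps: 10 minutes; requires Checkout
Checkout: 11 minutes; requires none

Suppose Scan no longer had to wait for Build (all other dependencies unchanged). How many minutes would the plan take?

35

Before: longest chain Checkout→Deps→Build→Scan = 11+10+4+11 = 36, finish 36.
Without Build→Scan, Scan's earliest start moves from 25 to 24.
New critical path: Checkout→Deps→UnitTest→Scan = 11+10+3+11 = 35 ⇒ 35 minutes.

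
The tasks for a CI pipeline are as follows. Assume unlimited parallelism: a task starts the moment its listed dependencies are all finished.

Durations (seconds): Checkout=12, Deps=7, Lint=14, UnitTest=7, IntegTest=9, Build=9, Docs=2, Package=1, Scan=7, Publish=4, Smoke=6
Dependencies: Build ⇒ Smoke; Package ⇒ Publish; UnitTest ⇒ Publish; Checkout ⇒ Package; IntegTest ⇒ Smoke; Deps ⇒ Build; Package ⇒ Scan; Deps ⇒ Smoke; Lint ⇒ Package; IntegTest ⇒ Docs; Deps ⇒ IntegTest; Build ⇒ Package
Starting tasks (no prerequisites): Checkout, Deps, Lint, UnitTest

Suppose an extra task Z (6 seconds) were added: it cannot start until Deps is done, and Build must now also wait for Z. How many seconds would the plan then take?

Originally the plan takes 24 seconds.
With Z inserted, Build now waits for max(Deps, Z).
New critical path: Deps→Z→Build→Package→Scan = 7+6+9+1+7 = 30 ⇒ 30 seconds.

30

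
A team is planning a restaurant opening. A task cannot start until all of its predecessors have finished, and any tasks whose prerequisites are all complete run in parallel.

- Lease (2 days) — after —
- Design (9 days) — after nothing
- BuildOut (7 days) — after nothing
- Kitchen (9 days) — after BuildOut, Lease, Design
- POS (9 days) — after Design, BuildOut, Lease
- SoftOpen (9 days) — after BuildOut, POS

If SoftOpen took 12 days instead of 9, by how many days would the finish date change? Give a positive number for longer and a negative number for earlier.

3

Actual critical path: Design→POS→SoftOpen = 9+9+9 = 27 ⇒ 27 days.
Since SoftOpen is critical, the +3 change carries straight to that chain (now 30 days).
That remains the longest chain; total 30 days.
Change in finish: 30 − 27 = +3 days.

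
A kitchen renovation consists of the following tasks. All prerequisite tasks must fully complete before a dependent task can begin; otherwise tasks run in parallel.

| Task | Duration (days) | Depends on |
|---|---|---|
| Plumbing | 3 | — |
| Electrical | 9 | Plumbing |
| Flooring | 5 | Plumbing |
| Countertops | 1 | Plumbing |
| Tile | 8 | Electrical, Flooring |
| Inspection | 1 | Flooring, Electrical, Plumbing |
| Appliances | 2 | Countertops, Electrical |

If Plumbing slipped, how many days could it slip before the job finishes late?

Critical path: Plumbing→Electrical→Tile = 3+9+8 = 20, so the finish is 20 days.
Plumbing finishes as early as 3 and must finish by 3.
So Plumbing can slip 3 − 3 = 0 days.

0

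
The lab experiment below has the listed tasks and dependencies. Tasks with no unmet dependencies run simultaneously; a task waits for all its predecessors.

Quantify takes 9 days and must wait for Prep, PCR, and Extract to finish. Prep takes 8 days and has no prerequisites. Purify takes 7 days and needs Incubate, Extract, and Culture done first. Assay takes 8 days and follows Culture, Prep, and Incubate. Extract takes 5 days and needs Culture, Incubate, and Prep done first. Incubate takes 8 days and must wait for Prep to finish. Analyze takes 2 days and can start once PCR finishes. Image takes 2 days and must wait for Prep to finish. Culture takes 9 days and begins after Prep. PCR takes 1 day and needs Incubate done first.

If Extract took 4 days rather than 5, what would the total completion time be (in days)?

As given, the longest chain is Prep→Culture→Extract→Quantify = 8+9+5+9 = 31, so the finish is 31 days.
Since Extract is critical, the -1 change carries straight to that chain (now 30 days).
That remains the longest chain; total 30 days.

30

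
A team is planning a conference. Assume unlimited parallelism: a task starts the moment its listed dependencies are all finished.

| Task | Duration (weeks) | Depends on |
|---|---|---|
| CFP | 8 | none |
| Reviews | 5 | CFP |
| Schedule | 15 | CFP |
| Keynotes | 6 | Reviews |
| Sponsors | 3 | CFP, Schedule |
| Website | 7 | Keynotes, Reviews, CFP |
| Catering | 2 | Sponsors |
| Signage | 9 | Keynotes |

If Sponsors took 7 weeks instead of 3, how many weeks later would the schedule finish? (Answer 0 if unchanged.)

As given, the longest chain is CFP→Schedule→Sponsors→Catering = 8+15+3+2 = 28, so the finish is 28 weeks.
Sponsors lies on that path, so at 7 weeks the path becomes 32 weeks.
No other chain overtakes it, so the finish is 32 weeks.
Change in finish: 32 − 28 = +4 weeks.

4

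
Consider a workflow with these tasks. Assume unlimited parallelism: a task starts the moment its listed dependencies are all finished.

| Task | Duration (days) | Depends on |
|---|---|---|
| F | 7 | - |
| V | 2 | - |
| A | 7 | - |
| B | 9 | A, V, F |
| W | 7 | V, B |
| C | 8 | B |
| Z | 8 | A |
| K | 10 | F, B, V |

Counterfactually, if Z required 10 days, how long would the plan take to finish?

26

The binding path is F→B→K = 7+9+10 = 26; finish at 26 days.
Z is off the critical path — its longest chain is 15 days, giving 11 of slack.
No other chain overtakes it, so the finish is 26 days.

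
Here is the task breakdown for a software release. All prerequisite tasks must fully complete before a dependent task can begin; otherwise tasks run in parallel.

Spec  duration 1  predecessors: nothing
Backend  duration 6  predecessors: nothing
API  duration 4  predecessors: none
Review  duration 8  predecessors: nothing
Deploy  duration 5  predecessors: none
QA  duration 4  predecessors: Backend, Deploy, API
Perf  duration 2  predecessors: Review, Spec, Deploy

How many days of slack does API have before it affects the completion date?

2

Critical path: Backend→QA = 6+4 = 10, so the finish is 10 days.
Longest path through API: 8 days (earliest finish 4, latest finish 6).
Slack of API = 2 − 0 = 2 days.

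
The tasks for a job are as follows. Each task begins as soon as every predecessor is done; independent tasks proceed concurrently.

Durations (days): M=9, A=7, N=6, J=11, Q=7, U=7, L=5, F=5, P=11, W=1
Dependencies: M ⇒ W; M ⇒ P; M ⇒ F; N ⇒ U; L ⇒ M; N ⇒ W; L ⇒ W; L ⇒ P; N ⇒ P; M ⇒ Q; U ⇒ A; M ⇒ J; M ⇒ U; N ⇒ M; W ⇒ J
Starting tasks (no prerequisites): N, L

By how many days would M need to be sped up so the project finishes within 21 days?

Current finish: 29 days; target: 21.
M is on every critical path, so each day cut from M cuts the finish by one (this holds down to a finish of 21).
Need 29 − 21 = 8 days off M → M becomes 1 day, finish becomes 21.

8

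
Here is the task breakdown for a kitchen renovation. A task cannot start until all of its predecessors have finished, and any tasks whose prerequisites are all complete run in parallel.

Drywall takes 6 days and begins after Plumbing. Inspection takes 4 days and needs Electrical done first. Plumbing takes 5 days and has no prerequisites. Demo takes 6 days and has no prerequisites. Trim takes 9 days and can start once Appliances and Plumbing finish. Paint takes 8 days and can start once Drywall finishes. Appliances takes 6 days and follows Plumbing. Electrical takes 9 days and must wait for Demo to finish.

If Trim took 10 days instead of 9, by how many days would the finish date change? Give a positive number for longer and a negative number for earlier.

1

As given, the longest chain is Plumbing→Appliances→Trim = 5+6+9 = 20, so the finish is 20 days.
Trim is on the critical path; changing it to 10 makes that path 21 days.
The critical path is still Plumbing→Appliances→Trim; finish is now 21 days.
Change in finish: 21 − 20 = +1 days.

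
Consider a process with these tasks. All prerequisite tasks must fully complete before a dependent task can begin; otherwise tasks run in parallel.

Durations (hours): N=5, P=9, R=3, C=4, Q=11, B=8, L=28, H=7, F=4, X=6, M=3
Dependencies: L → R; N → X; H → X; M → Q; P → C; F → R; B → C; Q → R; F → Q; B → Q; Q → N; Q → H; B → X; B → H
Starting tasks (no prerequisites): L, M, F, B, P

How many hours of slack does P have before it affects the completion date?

19

The longest chain is B→Q→H→X = 8+11+7+6 = 32; overall finish 32 hours.
P finishes as early as 9 and must finish by 28.
So P can slip 28 − 9 = 19 hours.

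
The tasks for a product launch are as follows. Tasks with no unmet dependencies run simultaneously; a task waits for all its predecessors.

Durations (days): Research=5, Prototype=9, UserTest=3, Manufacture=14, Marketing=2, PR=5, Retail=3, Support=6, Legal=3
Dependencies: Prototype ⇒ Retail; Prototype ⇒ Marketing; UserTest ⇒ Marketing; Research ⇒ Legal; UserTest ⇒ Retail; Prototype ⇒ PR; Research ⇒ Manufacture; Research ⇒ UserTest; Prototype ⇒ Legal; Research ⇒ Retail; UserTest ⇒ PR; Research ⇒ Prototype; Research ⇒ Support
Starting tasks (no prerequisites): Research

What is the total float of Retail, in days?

The longest chain is Research→Prototype→PR = 5+9+5 = 19; overall finish 19 days.
The longest chain containing Retail totals 17 days.
Float = 19 − 17 = 2.

2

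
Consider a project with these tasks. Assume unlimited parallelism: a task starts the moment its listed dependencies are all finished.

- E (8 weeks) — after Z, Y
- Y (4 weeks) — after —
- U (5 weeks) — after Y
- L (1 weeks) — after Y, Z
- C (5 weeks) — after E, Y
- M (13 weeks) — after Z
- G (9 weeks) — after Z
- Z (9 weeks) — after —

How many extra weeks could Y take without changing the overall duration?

5

Z→E→C = 9+8+5 = 22 sets the makespan at 22 weeks.
The longest chain containing Y totals 17 weeks.
Float = 22 − 17 = 5.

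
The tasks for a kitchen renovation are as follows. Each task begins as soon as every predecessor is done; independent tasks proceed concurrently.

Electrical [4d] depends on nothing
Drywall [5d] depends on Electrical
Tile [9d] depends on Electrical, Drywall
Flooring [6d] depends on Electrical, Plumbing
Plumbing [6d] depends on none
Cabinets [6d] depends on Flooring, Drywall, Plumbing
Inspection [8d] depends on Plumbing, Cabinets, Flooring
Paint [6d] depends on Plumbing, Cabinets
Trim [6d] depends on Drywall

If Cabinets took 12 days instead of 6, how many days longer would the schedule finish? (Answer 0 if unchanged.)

6

Baseline: Plumbing→Flooring→Cabinets→Inspection = 6+6+6+8 = 26 → 26 days.
Cabinets lies on that path, so at 12 days the path becomes 32 days.
The critical path is still Plumbing→Flooring→Cabinets→Inspection; finish is now 32 days.
Change in finish: 32 − 26 = +6 days.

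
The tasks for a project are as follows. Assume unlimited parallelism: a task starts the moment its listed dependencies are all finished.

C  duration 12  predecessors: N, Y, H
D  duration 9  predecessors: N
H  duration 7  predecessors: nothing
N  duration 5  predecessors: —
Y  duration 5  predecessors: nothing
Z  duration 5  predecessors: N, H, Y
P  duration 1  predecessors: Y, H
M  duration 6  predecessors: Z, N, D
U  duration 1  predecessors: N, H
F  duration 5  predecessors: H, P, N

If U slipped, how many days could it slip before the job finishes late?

N→D→M = 5+9+6 = 20 sets the makespan at 20 days.
Longest path through U: 8 days (earliest finish 8, latest finish 20).
Slack of U = 19 − 7 = 12 days.

12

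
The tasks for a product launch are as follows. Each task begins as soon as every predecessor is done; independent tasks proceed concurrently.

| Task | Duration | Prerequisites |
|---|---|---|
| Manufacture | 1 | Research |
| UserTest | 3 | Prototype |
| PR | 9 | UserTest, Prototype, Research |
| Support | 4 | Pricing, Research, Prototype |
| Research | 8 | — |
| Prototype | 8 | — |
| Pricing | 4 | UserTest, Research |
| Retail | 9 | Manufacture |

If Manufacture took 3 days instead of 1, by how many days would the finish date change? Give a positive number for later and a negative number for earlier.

The binding path is Prototype→UserTest→PR = 8+3+9 = 20; finish at 20 days.
Manufacture is off the critical path — its longest chain is 18 days, giving 2 of slack.
New critical path: Research→Manufacture→Retail = 8+3+9 = 20 ⇒ 20 days.
Change in finish: 20 − 20 = +0 days.

0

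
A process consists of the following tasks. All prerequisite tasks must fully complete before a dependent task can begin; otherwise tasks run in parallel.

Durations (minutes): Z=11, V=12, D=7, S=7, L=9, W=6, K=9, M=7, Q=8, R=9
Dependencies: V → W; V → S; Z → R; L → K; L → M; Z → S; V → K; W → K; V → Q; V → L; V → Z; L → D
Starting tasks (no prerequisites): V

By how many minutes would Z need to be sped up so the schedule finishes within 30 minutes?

2

Current finish: 32 minutes; target: 30.
Z is on every critical path, so each minute cut from Z cuts the finish by one (this holds down to a finish of 30).
Need 32 − 30 = 2 minutes off Z → Z becomes 9 minutes, finish becomes 30.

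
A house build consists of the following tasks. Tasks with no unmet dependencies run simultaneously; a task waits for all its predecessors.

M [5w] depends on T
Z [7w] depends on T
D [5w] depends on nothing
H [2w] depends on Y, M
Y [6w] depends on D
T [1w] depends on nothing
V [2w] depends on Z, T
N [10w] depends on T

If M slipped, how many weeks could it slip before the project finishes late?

5

The longest chain is D→Y→H = 5+6+2 = 13; overall finish 13 weeks.
Longest path through M: 8 weeks (earliest finish 6, latest finish 11).
Float = 13 − 8 = 5.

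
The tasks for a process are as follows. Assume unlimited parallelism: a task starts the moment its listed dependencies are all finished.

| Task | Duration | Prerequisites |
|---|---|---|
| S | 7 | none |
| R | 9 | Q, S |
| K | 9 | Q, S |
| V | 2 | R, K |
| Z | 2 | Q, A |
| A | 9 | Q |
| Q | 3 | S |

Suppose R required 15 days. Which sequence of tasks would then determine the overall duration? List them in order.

S, Q, R, V

Critical path before the change: S→Q→R→V = 7+3+9+2 = 21 giving 21 days.
R is on the critical path; changing it to 15 makes that path 27 days.
No other chain overtakes it, so the finish is 27 days.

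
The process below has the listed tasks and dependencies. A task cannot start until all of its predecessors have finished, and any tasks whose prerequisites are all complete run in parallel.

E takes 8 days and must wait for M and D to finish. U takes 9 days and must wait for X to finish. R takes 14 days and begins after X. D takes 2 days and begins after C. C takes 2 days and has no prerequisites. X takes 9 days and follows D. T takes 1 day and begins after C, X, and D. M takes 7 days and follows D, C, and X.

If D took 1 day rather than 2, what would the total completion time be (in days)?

Baseline: C→D→X→M→E = 2+2+9+7+8 = 28 → 28 days.
D is on the critical path; changing it to 1 makes that path 27 days.
That remains the longest chain; total 27 days.

27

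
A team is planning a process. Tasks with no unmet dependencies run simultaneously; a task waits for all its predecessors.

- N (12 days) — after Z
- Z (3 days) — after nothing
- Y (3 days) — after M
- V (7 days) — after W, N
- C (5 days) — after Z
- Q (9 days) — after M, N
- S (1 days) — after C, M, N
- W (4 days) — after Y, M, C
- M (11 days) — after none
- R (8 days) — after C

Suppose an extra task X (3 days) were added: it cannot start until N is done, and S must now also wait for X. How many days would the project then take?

Originally the project takes 25 days.
With X inserted, S now waits for max(C, M, N, X).
New critical path: M→Y→W→V = 11+3+4+7 = 25 ⇒ 25 days.

25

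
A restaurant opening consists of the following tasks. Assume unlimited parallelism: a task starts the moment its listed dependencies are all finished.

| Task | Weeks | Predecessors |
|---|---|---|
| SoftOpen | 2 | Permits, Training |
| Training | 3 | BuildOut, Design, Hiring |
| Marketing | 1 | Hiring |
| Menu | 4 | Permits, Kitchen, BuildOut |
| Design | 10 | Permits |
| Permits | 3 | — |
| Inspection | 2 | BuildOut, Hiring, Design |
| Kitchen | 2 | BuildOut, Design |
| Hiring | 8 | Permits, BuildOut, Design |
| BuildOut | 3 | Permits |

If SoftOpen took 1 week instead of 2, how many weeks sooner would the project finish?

1

Actual critical path: Permits→Design→Hiring→Training→SoftOpen = 3+10+8+3+2 = 26 ⇒ 26 weeks.
Since SoftOpen is critical, the -1 change carries straight to that chain (now 25 weeks).
That remains the longest chain; total 25 weeks.
Change in finish: 25 − 26 = -1 weeks.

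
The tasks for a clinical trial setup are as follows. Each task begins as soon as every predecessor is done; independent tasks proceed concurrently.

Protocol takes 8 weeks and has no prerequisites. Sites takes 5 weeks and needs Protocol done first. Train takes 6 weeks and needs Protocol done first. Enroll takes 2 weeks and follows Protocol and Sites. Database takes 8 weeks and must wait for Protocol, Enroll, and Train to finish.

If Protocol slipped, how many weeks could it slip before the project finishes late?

0

Protocol→Sites→Enroll→Database = 8+5+2+8 = 23 sets the makespan at 23 weeks.
The longest chain containing Protocol totals 23 weeks.
So Protocol can slip 8 − 8 = 0 weeks.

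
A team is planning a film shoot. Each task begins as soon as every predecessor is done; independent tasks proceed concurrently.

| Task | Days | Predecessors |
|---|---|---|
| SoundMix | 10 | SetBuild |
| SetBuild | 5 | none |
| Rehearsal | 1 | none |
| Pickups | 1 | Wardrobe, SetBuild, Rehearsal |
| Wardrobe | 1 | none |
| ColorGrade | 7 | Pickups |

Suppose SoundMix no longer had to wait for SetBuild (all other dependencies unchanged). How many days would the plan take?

13

Before: longest chain SetBuild→SoundMix = 5+10 = 15, finish 15.
Without SetBuild→SoundMix, SoundMix's earliest start moves from 5 to 0.
The longest chain is now SetBuild→Pickups→ColorGrade = 5+1+7 = 13, so the plan takes 13 days.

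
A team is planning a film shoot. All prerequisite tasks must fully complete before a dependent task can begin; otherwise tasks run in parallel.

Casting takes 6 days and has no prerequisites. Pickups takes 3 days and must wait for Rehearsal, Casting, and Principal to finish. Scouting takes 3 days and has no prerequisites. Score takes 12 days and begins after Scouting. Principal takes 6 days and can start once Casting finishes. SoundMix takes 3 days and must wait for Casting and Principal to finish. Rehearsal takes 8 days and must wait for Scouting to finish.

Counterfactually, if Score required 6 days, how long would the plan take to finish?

Critical path before the change: Scouting→Score = 3+12 = 15 giving 15 days.
Score lies on that path, so at 6 days the path becomes 9 days.
Now Casting→Principal→Pickups = 6+6+3 = 15 is longest, so the finish becomes 15 days.

15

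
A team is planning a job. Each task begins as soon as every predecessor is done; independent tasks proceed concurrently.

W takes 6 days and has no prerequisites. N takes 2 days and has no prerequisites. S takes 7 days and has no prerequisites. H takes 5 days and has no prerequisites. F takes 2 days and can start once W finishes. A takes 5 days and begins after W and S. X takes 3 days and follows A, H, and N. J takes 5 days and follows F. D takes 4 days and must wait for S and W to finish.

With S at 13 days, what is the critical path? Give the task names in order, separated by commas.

As given, the longest chain is S→A→X = 7+5+3 = 15, so the finish is 15 days.
S lies on that path, so at 13 days the path becomes 21 days.
No other chain overtakes it, so the finish is 21 days.

S, A, X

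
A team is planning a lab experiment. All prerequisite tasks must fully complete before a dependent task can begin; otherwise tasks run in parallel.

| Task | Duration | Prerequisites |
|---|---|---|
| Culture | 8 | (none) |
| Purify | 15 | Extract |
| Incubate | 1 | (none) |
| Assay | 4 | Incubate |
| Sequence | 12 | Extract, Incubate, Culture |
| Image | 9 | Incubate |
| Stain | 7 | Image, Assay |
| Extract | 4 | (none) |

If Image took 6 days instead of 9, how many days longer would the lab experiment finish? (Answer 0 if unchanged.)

0

Baseline: Culture→Sequence = 8+12 = 20 → 20 days.
Image has 3 days of float (longest path through it is 17).
That remains the longest chain; total 20 days.
Change in finish: 20 − 20 = +0 days.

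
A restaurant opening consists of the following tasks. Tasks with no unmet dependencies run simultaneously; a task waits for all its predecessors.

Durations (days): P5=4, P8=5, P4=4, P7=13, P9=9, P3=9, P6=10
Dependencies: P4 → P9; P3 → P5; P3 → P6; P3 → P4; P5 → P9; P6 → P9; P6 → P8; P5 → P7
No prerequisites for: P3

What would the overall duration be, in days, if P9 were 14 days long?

33

Baseline: P3→P6→P9 = 9+10+9 = 28 → 28 days.
P9 is on the critical path; changing it to 14 makes that path 33 days.
The critical path is still P3→P6→P9; finish is now 33 days.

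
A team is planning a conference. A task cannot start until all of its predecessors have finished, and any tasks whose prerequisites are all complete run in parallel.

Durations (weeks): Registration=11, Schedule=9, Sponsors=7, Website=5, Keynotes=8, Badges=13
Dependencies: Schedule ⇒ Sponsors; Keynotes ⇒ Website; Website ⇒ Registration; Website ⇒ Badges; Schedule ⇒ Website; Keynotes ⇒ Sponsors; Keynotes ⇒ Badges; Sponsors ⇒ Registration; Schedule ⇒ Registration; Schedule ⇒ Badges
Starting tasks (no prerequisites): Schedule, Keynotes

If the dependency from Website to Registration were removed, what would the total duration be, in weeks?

27

Original critical path: Schedule→Sponsors→Registration = 9+7+11 = 27 ⇒ 27 weeks.
Dropping Website→Registration doesn't change Registration's earliest start (16); another predecessor still binds.
New critical path: Schedule→Sponsors→Registration = 9+7+11 = 27 ⇒ 27 weeks.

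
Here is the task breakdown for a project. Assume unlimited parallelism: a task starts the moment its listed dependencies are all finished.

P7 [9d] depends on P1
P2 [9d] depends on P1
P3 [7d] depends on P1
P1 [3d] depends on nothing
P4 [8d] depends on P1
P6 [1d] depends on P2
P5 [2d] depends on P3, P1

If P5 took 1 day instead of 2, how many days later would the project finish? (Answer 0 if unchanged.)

Actual critical path: P1→P2→P6 = 3+9+1 = 13 ⇒ 13 days.
P5 has 1 day of float (longest path through it is 12).
No other chain overtakes it, so the finish is 13 days.
Change in finish: 13 − 13 = +0 days.

0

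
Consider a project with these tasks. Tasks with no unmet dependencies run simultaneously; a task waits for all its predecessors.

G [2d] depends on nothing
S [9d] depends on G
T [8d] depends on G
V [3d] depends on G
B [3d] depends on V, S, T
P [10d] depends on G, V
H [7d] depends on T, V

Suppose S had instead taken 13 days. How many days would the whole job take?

18

Critical path before the change: G→T→H = 2+8+7 = 17 giving 17 days.
S has 3 days of float (longest path through it is 14).
Now G→S→B = 2+13+3 = 18 is longest, so the finish becomes 18 days.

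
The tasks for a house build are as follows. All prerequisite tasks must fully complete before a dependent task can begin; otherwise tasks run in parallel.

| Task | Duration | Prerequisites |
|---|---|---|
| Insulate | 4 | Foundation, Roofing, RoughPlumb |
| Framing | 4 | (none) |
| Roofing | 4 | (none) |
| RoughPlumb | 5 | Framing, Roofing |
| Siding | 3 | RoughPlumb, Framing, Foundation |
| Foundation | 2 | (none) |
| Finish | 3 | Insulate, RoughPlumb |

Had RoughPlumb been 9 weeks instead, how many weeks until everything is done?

Actual critical path: Framing→RoughPlumb→Insulate→Finish = 4+5+4+3 = 16 ⇒ 16 weeks.
RoughPlumb is on the critical path; changing it to 9 makes that path 20 weeks.
No other chain overtakes it, so the finish is 20 weeks.

20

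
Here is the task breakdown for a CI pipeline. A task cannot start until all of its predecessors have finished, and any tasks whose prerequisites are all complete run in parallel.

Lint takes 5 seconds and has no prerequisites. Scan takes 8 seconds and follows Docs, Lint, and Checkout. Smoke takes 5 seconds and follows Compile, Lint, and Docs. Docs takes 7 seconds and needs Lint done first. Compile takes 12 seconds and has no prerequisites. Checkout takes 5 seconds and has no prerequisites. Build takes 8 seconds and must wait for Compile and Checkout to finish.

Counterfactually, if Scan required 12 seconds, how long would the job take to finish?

24

Actual critical path: Lint→Docs→Scan = 5+7+8 = 20 ⇒ 20 seconds.
Scan lies on that path, so at 12 seconds the path becomes 24 seconds.
That remains the longest chain; total 24 seconds.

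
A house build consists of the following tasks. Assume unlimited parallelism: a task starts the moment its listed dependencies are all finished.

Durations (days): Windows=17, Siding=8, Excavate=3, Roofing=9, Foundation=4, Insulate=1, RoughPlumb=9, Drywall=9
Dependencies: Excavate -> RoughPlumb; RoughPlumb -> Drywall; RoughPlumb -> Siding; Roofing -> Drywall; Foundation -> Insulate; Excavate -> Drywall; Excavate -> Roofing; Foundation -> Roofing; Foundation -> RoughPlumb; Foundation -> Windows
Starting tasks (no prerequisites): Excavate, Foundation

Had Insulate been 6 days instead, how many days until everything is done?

22

Critical path before the change: Foundation→Roofing→Drywall = 4+9+9 = 22 giving 22 days.
Insulate is off the critical path — its longest chain is 5 days, giving 17 of slack.
That remains the longest chain; total 22 days.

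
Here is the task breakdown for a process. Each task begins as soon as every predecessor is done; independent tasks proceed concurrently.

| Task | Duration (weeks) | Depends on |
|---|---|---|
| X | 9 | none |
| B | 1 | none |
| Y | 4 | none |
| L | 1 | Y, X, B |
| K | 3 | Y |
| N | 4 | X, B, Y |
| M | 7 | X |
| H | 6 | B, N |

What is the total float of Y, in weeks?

5

Critical path: X→N→H = 9+4+6 = 19, so the finish is 19 weeks.
The longest chain containing Y totals 14 weeks.
Slack of Y = 5 − 0 = 5 weeks.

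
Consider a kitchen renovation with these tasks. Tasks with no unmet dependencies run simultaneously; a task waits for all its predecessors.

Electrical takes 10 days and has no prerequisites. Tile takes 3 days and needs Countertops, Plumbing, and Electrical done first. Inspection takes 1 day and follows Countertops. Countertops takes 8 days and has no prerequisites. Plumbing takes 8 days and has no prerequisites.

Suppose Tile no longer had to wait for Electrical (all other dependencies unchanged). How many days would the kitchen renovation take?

11

Original critical path: Electrical→Tile = 10+3 = 13 ⇒ 13 days.
Without Electrical→Tile, Tile's earliest start moves from 10 to 8.
The longest chain is now Plumbing→Tile = 8+3 = 11, so the kitchen renovation takes 11 days.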